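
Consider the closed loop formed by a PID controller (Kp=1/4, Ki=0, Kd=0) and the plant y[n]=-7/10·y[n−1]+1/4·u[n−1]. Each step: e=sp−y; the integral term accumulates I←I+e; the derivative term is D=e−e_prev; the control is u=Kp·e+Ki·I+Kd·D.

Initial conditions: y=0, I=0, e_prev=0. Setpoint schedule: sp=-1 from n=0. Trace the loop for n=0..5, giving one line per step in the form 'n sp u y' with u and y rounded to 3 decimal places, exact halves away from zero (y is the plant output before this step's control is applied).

0 -1 -0.250 0.000
1 -1 -0.234 -0.063
2 -1 -0.246 -0.015
3 -1 -0.237 -0.051
4 -1 -0.244 -0.023
5 -1 -0.239 -0.045

(exact arithmetic carried between steps; '≈' marks a value shown rounded to 6 d.p. or computed from one; I and e_prev carry over from the previous line; the table rounds u and y to 3 d.p., halves away from zero)
n=0: y=0, sp=-1, e=sp−y=-1; I=-1, D=e−e_prev=-1; u=1/4·(-1)+0·(-1)+0·(-1)=-0.25; next y=-7/10·0+1/4·(-0.25)=-0.0625
n=1: y=-0.0625, sp=-1, e=sp−y=-0.9375; I=-1.9375, D=e−e_prev=0.0625; u=1/4·(-0.9375)+0·(-1.9375)+0·0.0625=-0.234375; next y=-7/10·(-0.0625)+1/4·(-0.234375)≈-0.014844
n=2: y≈-0.014844, sp=-1, e=sp−y≈-0.985156; I≈-2.922656, D=e−e_prev≈-0.047656; u=1/4·(-0.985156)+0·(-2.922656)+0·(-0.047656)≈-0.246289; next y=-7/10·(-0.014844)+1/4·(-0.246289)≈-0.051182
n=3: y≈-0.051182, sp=-1, e=sp−y≈-0.948818; I≈-3.871475, D=e−e_prev≈0.036338; u=1/4·(-0.948818)+0·(-3.871475)+0·0.036338≈-0.237205; next y=-7/10·(-0.051182)+1/4·(-0.237205)≈-0.023474
n=4: y≈-0.023474, sp=-1, e=sp−y≈-0.976526; I≈-4.848001, D=e−e_prev≈-0.027708; u=1/4·(-0.976526)+0·(-4.848001)+0·(-0.027708)≈-0.244132; next y=-7/10·(-0.023474)+1/4·(-0.244132)≈-0.044601
n=5: y≈-0.044601, sp=-1, e=sp−y≈-0.955399; I≈-5.803400, D=e−e_prev≈0.021127; u=1/4·(-0.955399)+0·(-5.803400)+0·0.021127≈-0.238850; next y=-7/10·(-0.044601)+1/4·(-0.238850)≈-0.028492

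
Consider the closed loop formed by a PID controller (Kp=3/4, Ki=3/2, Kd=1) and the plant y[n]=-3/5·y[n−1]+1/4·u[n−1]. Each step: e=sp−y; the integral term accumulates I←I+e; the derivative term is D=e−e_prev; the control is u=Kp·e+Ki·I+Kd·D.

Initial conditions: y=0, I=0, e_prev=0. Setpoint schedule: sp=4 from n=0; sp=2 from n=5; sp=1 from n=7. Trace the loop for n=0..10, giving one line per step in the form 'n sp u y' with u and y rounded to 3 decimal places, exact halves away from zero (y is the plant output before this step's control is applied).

0 4 13.000 0.000
1 4 4.438 3.250
2 4 22.107 -0.841
3 4 2.944 6.031
4 4 35.739 -2.883
5 2 -13.379 10.664
6 2 55.497 -9.743
7 1 -46.302 19.720
8 1 96.246 -23.408
9 1 -110.189 38.106
10 1 183.345 -50.411

(exact arithmetic carried between steps; '≈' marks a value shown rounded to 6 d.p. or computed from one; I and e_prev carry over from the previous line; the table rounds u and y to 3 d.p., halves away from zero)
n=0: y=0, sp=4, e=sp−y=4; I=4, D=e−e_prev=4; u=3/4·4+3/2·4+1·4=13; next y=-3/5·0+1/4·13=3.25
n=1: y=3.25, sp=4, e=sp−y=0.75; I=4.75, D=e−e_prev=-3.25; u=3/4·0.75+3/2·4.75+1·(-3.25)=4.4375; next y=-3/5·3.25+1/4·4.4375=-0.840625
n=2: y=-0.840625, sp=4, e=sp−y=4.840625; I=9.590625, D=e−e_prev=4.090625; u=3/4·4.840625+3/2·9.590625+1·4.090625≈22.107031; next y=-3/5·(-0.840625)+1/4·22.107031≈6.031133
n=3: y≈6.031133, sp=4, e=sp−y≈-2.031133; I≈7.559492, D=e−e_prev≈-6.871758; u=3/4·(-2.031133)+3/2·7.559492+1·(-6.871758)≈2.944131; next y=-3/5·6.031133+1/4·2.944131≈-2.882647
n=4: y≈-2.882647, sp=4, e=sp−y≈6.882647; I≈14.442139, D=e−e_prev≈8.913780; u=3/4·6.882647+3/2·14.442139+1·8.913780≈35.738974; next y=-3/5·(-2.882647)+1/4·35.738974≈10.664332
n=5: y≈10.664332, sp=2, e=sp−y≈-8.664332; I≈5.777808, D=e−e_prev≈-15.546979; u=3/4·(-8.664332)+3/2·5.777808+1·(-15.546979)≈-13.378516; next y=-3/5·10.664332+1/4·(-13.378516)≈-9.743228
n=6: y≈-9.743228, sp=2, e=sp−y≈11.743228; I≈17.521036, D=e−e_prev≈20.407560; u=3/4·11.743228+3/2·17.521036+1·20.407560≈55.496534; next y=-3/5·(-9.743228)+1/4·55.496534≈19.720070
n=7: y≈19.720070, sp=1, e=sp−y≈-18.720070; I≈-1.199035, D=e−e_prev≈-30.463298; u=3/4·(-18.720070)+3/2·(-1.199035)+1·(-30.463298)≈-46.301903; next y=-3/5·19.720070+1/4·(-46.301903)≈-23.407518
n=8: y≈-23.407518, sp=1, e=sp−y≈24.407518; I≈23.208483, D=e−e_prev≈43.127588; u=3/4·24.407518+3/2·23.208483+1·43.127588≈96.245951; next y=-3/5·(-23.407518)+1/4·96.245951≈38.105999
n=9: y≈38.105999, sp=1, e=sp−y≈-37.105999; I≈-13.897515, D=e−e_prev≈-61.513516; u=3/4·(-37.105999)+3/2·(-13.897515)+1·(-61.513516)≈-110.189289; next y=-3/5·38.105999+1/4·(-110.189289)≈-50.410921
n=10: y≈-50.410921, sp=1, e=sp−y≈51.410921; I≈37.513406, D=e−e_prev≈88.516920; u=3/4·51.410921+3/2·37.513406+1·88.516920≈183.345220; next y=-3/5·(-50.410921)+1/4·183.345220≈76.082858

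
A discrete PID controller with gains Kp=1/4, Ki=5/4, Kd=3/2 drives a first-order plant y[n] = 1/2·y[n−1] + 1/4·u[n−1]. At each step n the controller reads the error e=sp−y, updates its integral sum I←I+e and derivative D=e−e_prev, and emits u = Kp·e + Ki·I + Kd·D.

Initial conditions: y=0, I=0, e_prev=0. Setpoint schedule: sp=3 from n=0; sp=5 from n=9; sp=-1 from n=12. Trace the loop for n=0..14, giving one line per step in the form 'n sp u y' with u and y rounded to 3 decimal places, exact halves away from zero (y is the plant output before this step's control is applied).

0 3 9.000 0.000
1 3 1.500 2.250
2 3 8.063 1.500
3 3 5.016 2.766
4 3 7.594 2.637
5 3 6.114 3.217
6 3 6.953 3.137
7 3 6.153 3.307
8 3 6.369 3.192
9 5 11.967 3.188
10 5 7.034 4.586
11 5 11.252 4.051
12 -1 -8.726 4.839
13 -1 7.959 0.238
14 -1 -6.102 2.109

(exact arithmetic carried between steps; '≈' marks a value shown rounded to 6 d.p. or computed from one; I and e_prev carry over from the previous line; the table rounds u and y to 3 d.p., halves away from zero)
n=0: y=0, sp=3, e=sp−y=3; I=3, D=e−e_prev=3; u=1/4·3+5/4·3+3/2·3=9; next y=1/2·0+1/4·9=2.25
n=1: y=2.25, sp=3, e=sp−y=0.75; I=3.75, D=e−e_prev=-2.25; u=1/4·0.75+5/4·3.75+3/2·(-2.25)=1.5; next y=1/2·2.25+1/4·1.5=1.5
n=2: y=1.5, sp=3, e=sp−y=1.5; I=5.25, D=e−e_prev=0.75; u=1/4·1.5+5/4·5.25+3/2·0.75=8.0625; next y=1/2·1.5+1/4·8.0625=2.765625
n=3: y=2.765625, sp=3, e=sp−y=0.234375; I=5.484375, D=e−e_prev=-1.265625; u=1/4·0.234375+5/4·5.484375+3/2·(-1.265625)=5.015625; next y=1/2·2.765625+1/4·5.015625≈2.636719
n=4: y≈2.636719, sp=3, e=sp−y≈0.363281; I≈5.847656, D=e−e_prev≈0.128906; u=1/4·0.363281+5/4·5.847656+3/2·0.128906≈7.59375; next y=1/2·2.636719+1/4·7.59375≈3.216797
n=5: y≈3.216797, sp=3, e=sp−y≈-0.216797; I≈5.630859, D=e−e_prev≈-0.580078; u=1/4·(-0.216797)+5/4·5.630859+3/2·(-0.580078)≈6.114258; next y=1/2·3.216797+1/4·6.114258≈3.136963
n=6: y≈3.136963, sp=3, e=sp−y≈-0.136963; I≈5.493896, D=e−e_prev≈0.079834; u=1/4·(-0.136963)+5/4·5.493896+3/2·0.079834≈6.952881; next y=1/2·3.136963+1/4·6.952881≈3.306702
n=7: y≈3.306702, sp=3, e=sp−y≈-0.306702; I≈5.187195, D=e−e_prev≈-0.169739; u=1/4·(-0.306702)+5/4·5.187195+3/2·(-0.169739)≈6.152710; next y=1/2·3.306702+1/4·6.152710≈3.191528
n=8: y≈3.191528, sp=3, e=sp−y≈-0.191528; I≈4.995667, D=e−e_prev≈0.115173; u=1/4·(-0.191528)+5/4·4.995667+3/2·0.115173≈6.369461; next y=1/2·3.191528+1/4·6.369461≈3.188129
n=9: y≈3.188129, sp=5, e=sp−y≈1.811871; I≈6.807537, D=e−e_prev≈2.003399; u=1/4·1.811871+5/4·6.807537+3/2·2.003399≈11.967487; next y=1/2·3.188129+1/4·11.967487≈4.585937
n=10: y≈4.585937, sp=5, e=sp−y≈0.414063; I≈7.221601, D=e−e_prev≈-1.397807; u=1/4·0.414063+5/4·7.221601+3/2·(-1.397807)≈7.033806; next y=1/2·4.585937+1/4·7.033806≈4.051420
n=11: y≈4.051420, sp=5, e=sp−y≈0.948580; I≈8.170181, D=e−e_prev≈0.534517; u=1/4·0.948580+5/4·8.170181+3/2·0.534517≈11.251646; next y=1/2·4.051420+1/4·11.251646≈4.838621
n=12: y≈4.838621, sp=-1, e=sp−y≈-5.838621; I≈2.331559, D=e−e_prev≈-6.787202; u=1/4·(-5.838621)+5/4·2.331559+3/2·(-6.787202)≈-8.726009; next y=1/2·4.838621+1/4·(-8.726009)≈0.237809
n=13: y≈0.237809, sp=-1, e=sp−y≈-1.237809; I≈1.093751, D=e−e_prev≈4.600813; u=1/4·(-1.237809)+5/4·1.093751+3/2·4.600813≈7.958956; next y=1/2·0.237809+1/4·7.958956≈2.108643
n=14: y≈2.108643, sp=-1, e=sp−y≈-3.108643; I≈-2.014892, D=e−e_prev≈-1.870835; u=1/4·(-3.108643)+5/4·(-2.014892)+3/2·(-1.870835)≈-6.102028; next y=1/2·2.108643+1/4·(-6.102028)≈-0.471185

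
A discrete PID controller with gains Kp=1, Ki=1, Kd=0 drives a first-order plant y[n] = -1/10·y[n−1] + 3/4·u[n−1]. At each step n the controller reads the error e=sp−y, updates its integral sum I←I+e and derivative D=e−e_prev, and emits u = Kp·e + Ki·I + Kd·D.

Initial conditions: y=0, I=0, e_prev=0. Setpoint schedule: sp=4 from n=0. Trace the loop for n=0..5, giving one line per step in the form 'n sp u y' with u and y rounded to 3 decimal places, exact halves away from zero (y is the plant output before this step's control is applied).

0 4 8.000 0.000
1 4 0.000 6.000
2 4 11.200 -0.600
3 4 -2.320 8.460
4 4 15.312 -2.586
5 4 -6.759 11.743

(exact arithmetic carried between steps; '≈' marks a value shown rounded to 6 d.p. or computed from one; I and e_prev carry over from the previous line; the table rounds u and y to 3 d.p., halves away from zero)
n=0: y=0, sp=4, e=sp−y=4; I=4, D=e−e_prev=4; u=1·4+1·4+0·4=8; next y=-1/10·0+3/4·8=6
n=1: y=6, sp=4, e=sp−y=-2; I=2, D=e−e_prev=-6; u=1·(-2)+1·2+0·(-6)=0; next y=-1/10·6+3/4·0=-0.6
n=2: y=-0.6, sp=4, e=sp−y=4.6; I=6.6, D=e−e_prev=6.6; u=1·4.6+1·6.6+0·6.6=11.2; next y=-1/10·(-0.6)+3/4·11.2=8.46
n=3: y=8.46, sp=4, e=sp−y=-4.46; I=2.14, D=e−e_prev=-9.06; u=1·(-4.46)+1·2.14+0·(-9.06)=-2.32; next y=-1/10·8.46+3/4·(-2.32)=-2.586
n=4: y=-2.586, sp=4, e=sp−y=6.586; I=8.726, D=e−e_prev=11.046; u=1·6.586+1·8.726+0·11.046=15.312; next y=-1/10·(-2.586)+3/4·15.312=11.7426
n=5: y=11.7426, sp=4, e=sp−y=-7.7426; I=0.9834, D=e−e_prev=-14.3286; u=1·(-7.7426)+1·0.9834+0·(-14.3286)=-6.7592; next y=-1/10·11.7426+3/4·(-6.7592)=-6.24366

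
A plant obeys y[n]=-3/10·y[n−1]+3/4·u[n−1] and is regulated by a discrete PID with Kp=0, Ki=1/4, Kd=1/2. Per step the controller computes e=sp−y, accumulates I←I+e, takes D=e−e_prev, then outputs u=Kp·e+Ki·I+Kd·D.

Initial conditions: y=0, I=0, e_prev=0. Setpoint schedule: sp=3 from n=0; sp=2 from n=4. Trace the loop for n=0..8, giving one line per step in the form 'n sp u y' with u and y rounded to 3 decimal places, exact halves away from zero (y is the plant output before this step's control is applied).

(exact arithmetic carried between steps; '≈' marks a value shown rounded to 6 d.p. or computed from one; I and e_prev carry over from the previous line; the table rounds u and y to 3 d.p., halves away from zero)
n=0: y=0, sp=3, e=sp−y=3; I=3, D=e−e_prev=3; u=0·3+1/4·3+1/2·3=2.25; next y=-3/10·0+3/4·2.25=1.6875
n=1: y=1.6875, sp=3, e=sp−y=1.3125; I=4.3125, D=e−e_prev=-1.6875; u=0·1.3125+1/4·4.3125+1/2·(-1.6875)=0.234375; next y=-3/10·1.6875+3/4·0.234375≈-0.330469
n=2: y≈-0.330469, sp=3, e=sp−y≈3.330469; I≈7.642969, D=e−e_prev≈2.017969; u=0·3.330469+1/4·7.642969+1/2·2.017969≈2.919727; next y=-3/10·(-0.330469)+3/4·2.919727≈2.288936
n=3: y≈2.288936, sp=3, e=sp−y≈0.711064; I≈8.354033, D=e−e_prev≈-2.619404; u=0·0.711064+1/4·8.354033+1/2·(-2.619404)≈0.778806; next y=-3/10·2.288936+3/4·0.778806≈-0.102576
n=4: y≈-0.102576, sp=2, e=sp−y≈2.102576; I≈10.456609, D=e−e_prev≈1.391512; u=0·2.102576+1/4·10.456609+1/2·1.391512≈3.309908; next y=-3/10·(-0.102576)+3/4·3.309908≈2.513204
n=5: y≈2.513204, sp=2, e=sp−y≈-0.513204; I≈9.943405, D=e−e_prev≈-2.615780; u=0·(-0.513204)+1/4·9.943405+1/2·(-2.615780)≈1.177961; next y=-3/10·2.513204+3/4·1.177961≈0.129510
n=6: y≈0.129510, sp=2, e=sp−y≈1.870490; I≈11.813896, D=e−e_prev≈2.383694; u=0·1.870490+1/4·11.813896+1/2·2.383694≈4.145321; next y=-3/10·0.129510+3/4·4.145321≈3.070138
n=7: y≈3.070138, sp=2, e=sp−y≈-1.070138; I≈10.743758, D=e−e_prev≈-2.940628; u=0·(-1.070138)+1/4·10.743758+1/2·(-2.940628)≈1.215626; next y=-3/10·3.070138+3/4·1.215626≈-0.009322
n=8: y≈-0.009322, sp=2, e=sp−y≈2.009322; I≈12.753080, D=e−e_prev≈3.079460; u=0·2.009322+1/4·12.753080+1/2·3.079460≈4.728000; next y=-3/10·(-0.009322)+3/4·4.728000≈3.548797

0 3 2.250 0.000
1 3 0.234 1.688
2 3 2.920 -0.330
3 3 0.779 2.289
4 2 3.310 -0.103
5 2 1.178 2.513
6 2 4.145 0.130
7 2 1.216 3.070
8 2 4.728 -0.009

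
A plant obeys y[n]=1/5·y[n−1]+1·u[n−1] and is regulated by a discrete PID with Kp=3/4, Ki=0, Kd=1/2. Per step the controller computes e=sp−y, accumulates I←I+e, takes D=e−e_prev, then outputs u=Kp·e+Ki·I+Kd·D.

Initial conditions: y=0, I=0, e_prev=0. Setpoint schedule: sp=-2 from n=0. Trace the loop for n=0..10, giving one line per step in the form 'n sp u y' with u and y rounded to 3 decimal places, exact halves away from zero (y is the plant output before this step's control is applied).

0 -2 -2.500 0.000
1 -2 1.625 -2.500
2 -2 -4.156 1.125
3 -2 3.977 -3.931
4 -2 -7.454 3.190
5 -2 8.614 -6.815
6 -2 -13.972 7.251
7 -2 17.778 -12.522
8 -2 -26.853 15.273
9 -2 35.884 -23.798
10 -2 -52.305 31.125

(exact arithmetic carried between steps; '≈' marks a value shown rounded to 6 d.p. or computed from one; I and e_prev carry over from the previous line; the table rounds u and y to 3 d.p., halves away from zero)
n=0: y=0, sp=-2, e=sp−y=-2; I=-2, D=e−e_prev=-2; u=3/4·(-2)+0·(-2)+1/2·(-2)=-2.5; next y=1/5·0+1·(-2.5)=-2.5
n=1: y=-2.5, sp=-2, e=sp−y=0.5; I=-1.5, D=e−e_prev=2.5; u=3/4·0.5+0·(-1.5)+1/2·2.5=1.625; next y=1/5·(-2.5)+1·1.625=1.125
n=2: y=1.125, sp=-2, e=sp−y=-3.125; I=-4.625, D=e−e_prev=-3.625; u=3/4·(-3.125)+0·(-4.625)+1/2·(-3.625)=-4.15625; next y=1/5·1.125+1·(-4.15625)=-3.93125
n=3: y=-3.93125, sp=-2, e=sp−y=1.93125; I=-2.69375, D=e−e_prev=5.05625; u=3/4·1.93125+0·(-2.69375)+1/2·5.05625≈3.976563; next y=1/5·(-3.93125)+1·3.976563≈3.190313
n=4: y≈3.190313, sp=-2, e=sp−y≈-5.190313; I≈-7.884063, D=e−e_prev≈-7.121563; u=3/4·(-5.190313)+0·(-7.884063)+1/2·(-7.121563)≈-7.453516; next y=1/5·3.190313+1·(-7.453516)≈-6.815453
n=5: y≈-6.815453, sp=-2, e=sp−y≈4.815453; I≈-3.068609, D=e−e_prev≈10.005766; u=3/4·4.815453+0·(-3.068609)+1/2·10.005766≈8.614473; next y=1/5·(-6.815453)+1·8.614473≈7.251382
n=6: y≈7.251382, sp=-2, e=sp−y≈-9.251382; I≈-12.319991, D=e−e_prev≈-14.066835; u=3/4·(-9.251382)+0·(-12.319991)+1/2·(-14.066835)≈-13.971954; next y=1/5·7.251382+1·(-13.971954)≈-12.521678
n=7: y≈-12.521678, sp=-2, e=sp−y≈10.521678; I≈-1.798314, D=e−e_prev≈19.773060; u=3/4·10.521678+0·(-1.798314)+1/2·19.773060≈17.777788; next y=1/5·(-12.521678)+1·17.777788≈15.273453
n=8: y≈15.273453, sp=-2, e=sp−y≈-17.273453; I≈-19.071766, D=e−e_prev≈-27.795130; u=3/4·(-17.273453)+0·(-19.071766)+1/2·(-27.795130)≈-26.852655; next y=1/5·15.273453+1·(-26.852655)≈-23.797964
n=9: y≈-23.797964, sp=-2, e=sp−y≈21.797964; I≈2.726198, D=e−e_prev≈39.071417; u=3/4·21.797964+0·2.726198+1/2·39.071417≈35.884181; next y=1/5·(-23.797964)+1·35.884181≈31.124589
n=10: y≈31.124589, sp=-2, e=sp−y≈-33.124589; I≈-30.398391, D=e−e_prev≈-54.922553; u=3/4·(-33.124589)+0·(-30.398391)+1/2·(-54.922553)≈-52.304718; next y=1/5·31.124589+1·(-52.304718)≈-46.079800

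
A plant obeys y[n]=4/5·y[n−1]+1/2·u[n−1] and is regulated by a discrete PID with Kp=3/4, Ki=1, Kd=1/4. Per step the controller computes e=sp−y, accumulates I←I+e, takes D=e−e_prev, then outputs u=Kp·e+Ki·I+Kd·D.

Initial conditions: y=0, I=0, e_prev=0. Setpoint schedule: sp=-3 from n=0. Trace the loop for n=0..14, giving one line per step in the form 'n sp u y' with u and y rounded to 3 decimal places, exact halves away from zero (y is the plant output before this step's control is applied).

0 -3 -6.000 0.000
1 -3 -2.250 -3.000
2 -3 -1.950 -3.525
3 -3 -1.016 -3.795
4 -3 -0.791 -3.544
5 -3 -0.811 -3.231
6 -3 -0.983 -2.990
7 -3 -1.146 -2.884
8 -3 -1.243 -2.880
9 -3 -1.271 -2.925
10 -3 -1.256 -2.976
11 -3 -1.227 -3.009
12 -3 -1.203 -3.021
13 -3 -1.191 -3.018
14 -3 -1.189 -3.010

(exact arithmetic carried between steps; '≈' marks a value shown rounded to 6 d.p. or computed from one; I and e_prev carry over from the previous line; the table rounds u and y to 3 d.p., halves away from zero)
n=0: y=0, sp=-3, e=sp−y=-3; I=-3, D=e−e_prev=-3; u=3/4·(-3)+1·(-3)+1/4·(-3)=-6; next y=4/5·0+1/2·(-6)=-3
n=1: y=-3, sp=-3, e=sp−y=0; I=-3, D=e−e_prev=3; u=3/4·0+1·(-3)+1/4·3=-2.25; next y=4/5·(-3)+1/2·(-2.25)=-3.525
n=2: y=-3.525, sp=-3, e=sp−y=0.525; I=-2.475, D=e−e_prev=0.525; u=3/4·0.525+1·(-2.475)+1/4·0.525=-1.95; next y=4/5·(-3.525)+1/2·(-1.95)=-3.795
n=3: y=-3.795, sp=-3, e=sp−y=0.795; I=-1.68, D=e−e_prev=0.27; u=3/4·0.795+1·(-1.68)+1/4·0.27=-1.01625; next y=4/5·(-3.795)+1/2·(-1.01625)=-3.544125
n=4: y=-3.544125, sp=-3, e=sp−y=0.544125; I=-1.135875, D=e−e_prev=-0.250875; u=3/4·0.544125+1·(-1.135875)+1/4·(-0.250875)=-0.7905; next y=4/5·(-3.544125)+1/2·(-0.7905)=-3.23055
n=5: y=-3.23055, sp=-3, e=sp−y=0.23055; I=-0.905325, D=e−e_prev=-0.313575; u=3/4·0.23055+1·(-0.905325)+1/4·(-0.313575)≈-0.810806; next y=4/5·(-3.23055)+1/2·(-0.810806)≈-2.989843
n=6: y≈-2.989843, sp=-3, e=sp−y≈-0.010157; I≈-0.915482, D=e−e_prev≈-0.240707; u=3/4·(-0.010157)+1·(-0.915482)+1/4·(-0.240707)≈-0.983276; next y=4/5·(-2.989843)+1/2·(-0.983276)≈-2.883513
n=7: y≈-2.883513, sp=-3, e=sp−y≈-0.116487; I≈-1.031969, D=e−e_prev≈-0.106331; u=3/4·(-0.116487)+1·(-1.031969)+1/4·(-0.106331)≈-1.145917; next y=4/5·(-2.883513)+1/2·(-1.145917)≈-2.879769
n=8: y≈-2.879769, sp=-3, e=sp−y≈-0.120231; I≈-1.152200, D=e−e_prev≈-0.003744; u=3/4·(-0.120231)+1·(-1.152200)+1/4·(-0.003744)≈-1.243310; next y=4/5·(-2.879769)+1/2·(-1.243310)≈-2.925470
n=9: y≈-2.925470, sp=-3, e=sp−y≈-0.074530; I≈-1.226731, D=e−e_prev≈0.045701; u=3/4·(-0.074530)+1·(-1.226731)+1/4·0.045701≈-1.271203; next y=4/5·(-2.925470)+1/2·(-1.271203)≈-2.975977
n=10: y≈-2.975977, sp=-3, e=sp−y≈-0.024023; I≈-1.250753, D=e−e_prev≈0.050507; u=3/4·(-0.024023)+1·(-1.250753)+1/4·0.050507≈-1.256143; next y=4/5·(-2.975977)+1/2·(-1.256143)≈-3.008854
n=11: y≈-3.008854, sp=-3, e=sp−y≈0.008854; I≈-1.241900, D=e−e_prev≈0.032876; u=3/4·0.008854+1·(-1.241900)+1/4·0.032876≈-1.227040; next y=4/5·(-3.008854)+1/2·(-1.227040)≈-3.020603
n=12: y≈-3.020603, sp=-3, e=sp−y≈0.020603; I≈-1.221297, D=e−e_prev≈0.011750; u=3/4·0.020603+1·(-1.221297)+1/4·0.011750≈-1.202907; next y=4/5·(-3.020603)+1/2·(-1.202907)≈-3.017936
n=13: y≈-3.017936, sp=-3, e=sp−y≈0.017936; I≈-1.203361, D=e−e_prev≈-0.002667; u=3/4·0.017936+1·(-1.203361)+1/4·(-0.002667)≈-1.190576; next y=4/5·(-3.017936)+1/2·(-1.190576)≈-3.009636
n=14: y≈-3.009636, sp=-3, e=sp−y≈0.009636; I≈-1.193724, D=e−e_prev≈-0.008299; u=3/4·0.009636+1·(-1.193724)+1/4·(-0.008299)≈-1.188572; next y=4/5·(-3.009636)+1/2·(-1.188572)≈-3.001995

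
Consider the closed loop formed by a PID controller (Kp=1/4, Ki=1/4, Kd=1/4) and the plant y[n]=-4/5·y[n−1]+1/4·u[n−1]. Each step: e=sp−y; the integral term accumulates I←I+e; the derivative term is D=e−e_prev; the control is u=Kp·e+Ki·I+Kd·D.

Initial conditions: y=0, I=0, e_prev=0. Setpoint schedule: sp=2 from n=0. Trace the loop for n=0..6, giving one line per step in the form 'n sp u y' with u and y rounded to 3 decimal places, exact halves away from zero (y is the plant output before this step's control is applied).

0 2 1.500 0.000
1 2 1.219 0.375
2 2 1.996 0.005
3 2 2.035 0.495
4 2 2.821 0.112
5 2 2.820 0.615
6 2 3.594 0.213

(exact arithmetic carried between steps; '≈' marks a value shown rounded to 6 d.p. or computed from one; I and e_prev carry over from the previous line; the table rounds u and y to 3 d.p., halves away from zero)
n=0: y=0, sp=2, e=sp−y=2; I=2, D=e−e_prev=2; u=1/4·2+1/4·2+1/4·2=1.5; next y=-4/5·0+1/4·1.5=0.375
n=1: y=0.375, sp=2, e=sp−y=1.625; I=3.625, D=e−e_prev=-0.375; u=1/4·1.625+1/4·3.625+1/4·(-0.375)=1.21875; next y=-4/5·0.375+1/4·1.21875≈0.004688
n=2: y≈0.004688, sp=2, e=sp−y≈1.995313; I≈5.620313, D=e−e_prev≈0.370313; u=1/4·1.995313+1/4·5.620313+1/4·0.370313≈1.996484; next y=-4/5·0.004688+1/4·1.996484≈0.495371
n=3: y≈0.495371, sp=2, e=sp−y≈1.504629; I≈7.124941, D=e−e_prev≈-0.490684; u=1/4·1.504629+1/4·7.124941+1/4·(-0.490684)≈2.034722; next y=-4/5·0.495371+1/4·2.034722≈0.112384
n=4: y≈0.112384, sp=2, e=sp−y≈1.887616; I≈9.012558, D=e−e_prev≈0.382988; u=1/4·1.887616+1/4·9.012558+1/4·0.382988≈2.820790; next y=-4/5·0.112384+1/4·2.820790≈0.615291
n=5: y≈0.615291, sp=2, e=sp−y≈1.384709; I≈10.397267, D=e−e_prev≈-0.502907; u=1/4·1.384709+1/4·10.397267+1/4·(-0.502907)≈2.819767; next y=-4/5·0.615291+1/4·2.819767≈0.212709
n=6: y≈0.212709, sp=2, e=sp−y≈1.787291; I≈12.184558, D=e−e_prev≈0.402582; u=1/4·1.787291+1/4·12.184558+1/4·0.402582≈3.593608; next y=-4/5·0.212709+1/4·3.593608≈0.728235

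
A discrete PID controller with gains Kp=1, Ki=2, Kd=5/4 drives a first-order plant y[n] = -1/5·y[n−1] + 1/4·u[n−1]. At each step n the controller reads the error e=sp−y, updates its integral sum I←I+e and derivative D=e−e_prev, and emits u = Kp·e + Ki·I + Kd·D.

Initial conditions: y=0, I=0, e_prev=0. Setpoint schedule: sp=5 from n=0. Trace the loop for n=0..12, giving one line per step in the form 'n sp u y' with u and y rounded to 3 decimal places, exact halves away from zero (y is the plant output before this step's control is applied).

(exact arithmetic carried between steps; '≈' marks a value shown rounded to 6 d.p. or computed from one; I and e_prev carry over from the previous line; the table rounds u and y to 3 d.p., halves away from zero)
n=0: y=0, sp=5, e=sp−y=5; I=5, D=e−e_prev=5; u=1·5+2·5+5/4·5=21.25; next y=-1/5·0+1/4·21.25=5.3125
n=1: y=5.3125, sp=5, e=sp−y=-0.3125; I=4.6875, D=e−e_prev=-5.3125; u=1·(-0.3125)+2·4.6875+5/4·(-5.3125)=2.421875; next y=-1/5·5.3125+1/4·2.421875≈-0.457031
n=2: y≈-0.457031, sp=5, e=sp−y≈5.457031; I≈10.144531, D=e−e_prev≈5.769531; u=1·5.457031+2·10.144531+5/4·5.769531≈32.958008; next y=-1/5·(-0.457031)+1/4·32.958008≈8.330908
n=3: y≈8.330908, sp=5, e=sp−y≈-3.330908; I≈6.813623, D=e−e_prev≈-8.787939; u=1·(-3.330908)+2·6.813623+5/4·(-8.787939)≈-0.688586; next y=-1/5·8.330908+1/4·(-0.688586)≈-1.838328
n=4: y≈-1.838328, sp=5, e=sp−y≈6.838328; I≈13.651951, D=e−e_prev≈10.169236; u=1·6.838328+2·13.651951+5/4·10.169236≈46.853776; next y=-1/5·(-1.838328)+1/4·46.853776≈12.081110
n=5: y≈12.081110, sp=5, e=sp−y≈-7.081110; I≈6.570842, D=e−e_prev≈-13.919438; u=1·(-7.081110)+2·6.570842+5/4·(-13.919438)≈-11.338724; next y=-1/5·12.081110+1/4·(-11.338724)≈-5.250903
n=6: y≈-5.250903, sp=5, e=sp−y≈10.250903; I≈16.821745, D=e−e_prev≈17.332013; u=1·10.250903+2·16.821745+5/4·17.332013≈65.559408; next y=-1/5·(-5.250903)+1/4·65.559408≈17.440033
n=7: y≈17.440033, sp=5, e=sp−y≈-12.440033; I≈4.381712, D=e−e_prev≈-22.690936; u=1·(-12.440033)+2·4.381712+5/4·(-22.690936)≈-32.040278; next y=-1/5·17.440033+1/4·(-32.040278)≈-11.498076
n=8: y≈-11.498076, sp=5, e=sp−y≈16.498076; I≈20.879788, D=e−e_prev≈28.938109; u=1·16.498076+2·20.879788+5/4·28.938109≈94.430288; next y=-1/5·(-11.498076)+1/4·94.430288≈25.907187
n=9: y≈25.907187, sp=5, e=sp−y≈-20.907187; I≈-0.027399, D=e−e_prev≈-37.405263; u=1·(-20.907187)+2·(-0.027399)+5/4·(-37.405263)≈-67.718565; next y=-1/5·25.907187+1/4·(-67.718565)≈-22.111079
n=10: y≈-22.111079, sp=5, e=sp−y≈27.111079; I≈27.083679, D=e−e_prev≈48.018266; u=1·27.111079+2·27.083679+5/4·48.018266≈141.301270; next y=-1/5·(-22.111079)+1/4·141.301270≈39.747533
n=11: y≈39.747533, sp=5, e=sp−y≈-34.747533; I≈-7.663854, D=e−e_prev≈-61.858612; u=1·(-34.747533)+2·(-7.663854)+5/4·(-61.858612)≈-127.398505; next y=-1/5·39.747533+1/4·(-127.398505)≈-39.799133
n=12: y≈-39.799133, sp=5, e=sp−y≈44.799133; I≈37.135279, D=e−e_prev≈79.546666; u=1·44.799133+2·37.135279+5/4·79.546666≈218.503024; next y=-1/5·(-39.799133)+1/4·218.503024≈62.585583

0 5 21.250 0.000
1 5 2.422 5.313
2 5 32.958 -0.457
3 5 -0.689 8.331
4 5 46.854 -1.838
5 5 -11.339 12.081
6 5 65.559 -5.251
7 5 -32.040 17.440
8 5 94.430 -11.498
9 5 -67.719 25.907
10 5 141.301 -22.111
11 5 -127.399 39.748
12 5 218.503 -39.799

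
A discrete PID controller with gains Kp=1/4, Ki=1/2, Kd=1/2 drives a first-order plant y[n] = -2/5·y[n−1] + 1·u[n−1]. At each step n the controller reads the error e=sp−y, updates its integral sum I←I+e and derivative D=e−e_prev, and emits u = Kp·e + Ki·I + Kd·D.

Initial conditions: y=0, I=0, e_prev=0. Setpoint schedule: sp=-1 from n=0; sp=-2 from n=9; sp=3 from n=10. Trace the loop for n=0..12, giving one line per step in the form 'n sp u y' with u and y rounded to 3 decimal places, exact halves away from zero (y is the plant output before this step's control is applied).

0 -1 -1.250 0.000
1 -1 0.313 -1.250
2 -1 -2.766 0.813
3 -1 2.238 -3.091
4 -1 -6.874 3.475
5 -1 8.844 -8.264
6 -1 -18.911 12.150
7 -1 29.622 -23.771
8 -1 -55.579 39.131
9 -2 92.509 -71.232
10 3 -161.598 121.002
11 3 286.768 -209.999
12 3 -498.191 370.768

(exact arithmetic carried between steps; '≈' marks a value shown rounded to 6 d.p. or computed from one; I and e_prev carry over from the previous line; the table rounds u and y to 3 d.p., halves away from zero)
n=0: y=0, sp=-1, e=sp−y=-1; I=-1, D=e−e_prev=-1; u=1/4·(-1)+1/2·(-1)+1/2·(-1)=-1.25; next y=-2/5·0+1·(-1.25)=-1.25
n=1: y=-1.25, sp=-1, e=sp−y=0.25; I=-0.75, D=e−e_prev=1.25; u=1/4·0.25+1/2·(-0.75)+1/2·1.25=0.3125; next y=-2/5·(-1.25)+1·0.3125=0.8125
n=2: y=0.8125, sp=-1, e=sp−y=-1.8125; I=-2.5625, D=e−e_prev=-2.0625; u=1/4·(-1.8125)+1/2·(-2.5625)+1/2·(-2.0625)=-2.765625; next y=-2/5·0.8125+1·(-2.765625)=-3.090625
n=3: y=-3.090625, sp=-1, e=sp−y=2.090625; I=-0.471875, D=e−e_prev=3.903125; u=1/4·2.090625+1/2·(-0.471875)+1/2·3.903125≈2.238281; next y=-2/5·(-3.090625)+1·2.238281≈3.474531
n=4: y≈3.474531, sp=-1, e=sp−y≈-4.474531; I≈-4.946406, D=e−e_prev≈-6.565156; u=1/4·(-4.474531)+1/2·(-4.946406)+1/2·(-6.565156)≈-6.874414; next y=-2/5·3.474531+1·(-6.874414)≈-8.264227
n=5: y≈-8.264227, sp=-1, e=sp−y≈7.264227; I≈2.317820, D=e−e_prev≈11.738758; u=1/4·7.264227+1/2·2.317820+1/2·11.738758≈8.844346; next y=-2/5·(-8.264227)+1·8.844346≈12.150036
n=6: y≈12.150036, sp=-1, e=sp−y≈-13.150036; I≈-10.832216, D=e−e_prev≈-20.414263; u=1/4·(-13.150036)+1/2·(-10.832216)+1/2·(-20.414263)≈-18.910749; next y=-2/5·12.150036+1·(-18.910749)≈-23.770763
n=7: y≈-23.770763, sp=-1, e=sp−y≈22.770763; I≈11.938547, D=e−e_prev≈35.920799; u=1/4·22.770763+1/2·11.938547+1/2·35.920799≈29.622364; next y=-2/5·(-23.770763)+1·29.622364≈39.130669
n=8: y≈39.130669, sp=-1, e=sp−y≈-40.130669; I≈-28.192122, D=e−e_prev≈-62.901432; u=1/4·(-40.130669)+1/2·(-28.192122)+1/2·(-62.901432)≈-55.579445; next y=-2/5·39.130669+1·(-55.579445)≈-71.231712
n=9: y≈-71.231712, sp=-2, e=sp−y≈69.231712; I≈41.039590, D=e−e_prev≈109.362381; u=1/4·69.231712+1/2·41.039590+1/2·109.362381≈92.508914; next y=-2/5·(-71.231712)+1·92.508914≈121.001599
n=10: y≈121.001599, sp=3, e=sp−y≈-118.001599; I≈-76.962009, D=e−e_prev≈-187.233311; u=1/4·(-118.001599)+1/2·(-76.962009)+1/2·(-187.233311)≈-161.598059; next y=-2/5·121.001599+1·(-161.598059)≈-209.998699
n=11: y≈-209.998699, sp=3, e=sp−y≈212.998699; I≈136.036690, D=e−e_prev≈331.000298; u=1/4·212.998699+1/2·136.036690+1/2·331.000298≈286.768169; next y=-2/5·(-209.998699)+1·286.768169≈370.767648
n=12: y≈370.767648, sp=3, e=sp−y≈-367.767648; I≈-231.730958, D=e−e_prev≈-580.766347; u=1/4·(-367.767648)+1/2·(-231.730958)+1/2·(-580.766347)≈-498.190565; next y=-2/5·370.767648+1·(-498.190565)≈-646.497624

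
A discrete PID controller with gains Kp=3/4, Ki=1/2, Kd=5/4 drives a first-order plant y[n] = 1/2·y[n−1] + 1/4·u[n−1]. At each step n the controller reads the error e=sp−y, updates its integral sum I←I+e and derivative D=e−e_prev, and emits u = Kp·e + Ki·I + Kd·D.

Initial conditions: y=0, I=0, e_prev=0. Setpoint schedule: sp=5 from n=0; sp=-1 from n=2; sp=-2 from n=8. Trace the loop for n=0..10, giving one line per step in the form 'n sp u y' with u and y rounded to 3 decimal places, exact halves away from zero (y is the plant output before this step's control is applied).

(exact arithmetic carried between steps; '≈' marks a value shown rounded to 6 d.p. or computed from one; I and e_prev carry over from the previous line; the table rounds u and y to 3 d.p., halves away from zero)
n=0: y=0, sp=5, e=sp−y=5; I=5, D=e−e_prev=5; u=3/4·5+1/2·5+5/4·5=12.5; next y=1/2·0+1/4·12.5=3.125
n=1: y=3.125, sp=5, e=sp−y=1.875; I=6.875, D=e−e_prev=-3.125; u=3/4·1.875+1/2·6.875+5/4·(-3.125)=0.9375; next y=1/2·3.125+1/4·0.9375=1.796875
n=2: y=1.796875, sp=-1, e=sp−y=-2.796875; I=4.078125, D=e−e_prev=-4.671875; u=3/4·(-2.796875)+1/2·4.078125+5/4·(-4.671875)≈-5.898438; next y=1/2·1.796875+1/4·(-5.898438)≈-0.576172
n=3: y≈-0.576172, sp=-1, e=sp−y≈-0.423828; I≈3.654297, D=e−e_prev≈2.373047; u=3/4·(-0.423828)+1/2·3.654297+5/4·2.373047≈4.475586; next y=1/2·(-0.576172)+1/4·4.475586≈0.830811
n=4: y≈0.830811, sp=-1, e=sp−y≈-1.830811; I≈1.823486, D=e−e_prev≈-1.406982; u=3/4·(-1.830811)+1/2·1.823486+5/4·(-1.406982)≈-2.220093; next y=1/2·0.830811+1/4·(-2.220093)≈-0.139618
n=5: y≈-0.139618, sp=-1, e=sp−y≈-0.860382; I≈0.963104, D=e−e_prev≈0.970428; u=3/4·(-0.860382)+1/2·0.963104+5/4·0.970428≈1.049301; next y=1/2·(-0.139618)+1/4·1.049301≈0.192516
n=6: y≈0.192516, sp=-1, e=sp−y≈-1.192516; I≈-0.229412, D=e−e_prev≈-0.332134; u=3/4·(-1.192516)+1/2·(-0.229412)+5/4·(-0.332134)≈-1.424261; next y=1/2·0.192516+1/4·(-1.424261)≈-0.259807
n=7: y≈-0.259807, sp=-1, e=sp−y≈-0.740193; I≈-0.969605, D=e−e_prev≈0.452323; u=3/4·(-0.740193)+1/2·(-0.969605)+5/4·0.452323≈-0.474543; next y=1/2·(-0.259807)+1/4·(-0.474543)≈-0.248539
n=8: y≈-0.248539, sp=-2, e=sp−y≈-1.751461; I≈-2.721066, D=e−e_prev≈-1.011268; u=3/4·(-1.751461)+1/2·(-2.721066)+5/4·(-1.011268)≈-3.938213; next y=1/2·(-0.248539)+1/4·(-3.938213)≈-1.108823
n=9: y≈-1.108823, sp=-2, e=sp−y≈-0.891177; I≈-3.612243, D=e−e_prev≈0.860284; u=3/4·(-0.891177)+1/2·(-3.612243)+5/4·0.860284≈-1.399150; next y=1/2·(-1.108823)+1/4·(-1.399150)≈-0.904199
n=10: y≈-0.904199, sp=-2, e=sp−y≈-1.095801; I≈-4.708044, D=e−e_prev≈-0.204624; u=3/4·(-1.095801)+1/2·(-4.708044)+5/4·(-0.204624)≈-3.431653; next y=1/2·(-0.904199)+1/4·(-3.431653)≈-1.310013

0 5 12.500 0.000
1 5 0.938 3.125
2 -1 -5.898 1.797
3 -1 4.476 -0.576
4 -1 -2.220 0.831
5 -1 1.049 -0.140
6 -1 -1.424 0.193
7 -1 -0.475 -0.260
8 -2 -3.938 -0.249
9 -2 -1.399 -1.109
10 -2 -3.432 -0.904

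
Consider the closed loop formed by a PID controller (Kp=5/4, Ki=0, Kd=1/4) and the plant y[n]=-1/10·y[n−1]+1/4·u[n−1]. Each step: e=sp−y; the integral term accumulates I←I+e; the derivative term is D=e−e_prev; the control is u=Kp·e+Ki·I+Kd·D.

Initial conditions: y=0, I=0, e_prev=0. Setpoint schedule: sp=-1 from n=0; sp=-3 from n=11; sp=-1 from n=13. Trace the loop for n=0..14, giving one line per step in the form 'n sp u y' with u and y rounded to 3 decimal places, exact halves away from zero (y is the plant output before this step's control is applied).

(exact arithmetic carried between steps; '≈' marks a value shown rounded to 6 d.p. or computed from one; I and e_prev carry over from the previous line; the table rounds u and y to 3 d.p., halves away from zero)
n=0: y=0, sp=-1, e=sp−y=-1; I=-1, D=e−e_prev=-1; u=5/4·(-1)+0·(-1)+1/4·(-1)=-1.5; next y=-1/10·0+1/4·(-1.5)=-0.375
n=1: y=-0.375, sp=-1, e=sp−y=-0.625; I=-1.625, D=e−e_prev=0.375; u=5/4·(-0.625)+0·(-1.625)+1/4·0.375=-0.6875; next y=-1/10·(-0.375)+1/4·(-0.6875)=-0.134375
n=2: y=-0.134375, sp=-1, e=sp−y=-0.865625; I=-2.490625, D=e−e_prev=-0.240625; u=5/4·(-0.865625)+0·(-2.490625)+1/4·(-0.240625)≈-1.142188; next y=-1/10·(-0.134375)+1/4·(-1.142188)≈-0.272109
n=3: y≈-0.272109, sp=-1, e=sp−y≈-0.727891; I≈-3.218516, D=e−e_prev≈0.137734; u=5/4·(-0.727891)+0·(-3.218516)+1/4·0.137734≈-0.875430; next y=-1/10·(-0.272109)+1/4·(-0.875430)≈-0.191646
n=4: y≈-0.191646, sp=-1, e=sp−y≈-0.808354; I≈-4.026869, D=e−e_prev≈-0.080463; u=5/4·(-0.808354)+0·(-4.026869)+1/4·(-0.080463)≈-1.030558; next y=-1/10·(-0.191646)+1/4·(-1.030558)≈-0.238475
n=5: y≈-0.238475, sp=-1, e=sp−y≈-0.761525; I≈-4.788394, D=e−e_prev≈0.046828; u=5/4·(-0.761525)+0·(-4.788394)+1/4·0.046828≈-0.940199; next y=-1/10·(-0.238475)+1/4·(-0.940199)≈-0.211202
n=6: y≈-0.211202, sp=-1, e=sp−y≈-0.788798; I≈-5.577192, D=e−e_prev≈-0.027272; u=5/4·(-0.788798)+0·(-5.577192)+1/4·(-0.027272)≈-0.992815; next y=-1/10·(-0.211202)+1/4·(-0.992815)≈-0.227084
n=7: y≈-0.227084, sp=-1, e=sp−y≈-0.772916; I≈-6.350108, D=e−e_prev≈0.015881; u=5/4·(-0.772916)+0·(-6.350108)+1/4·0.015881≈-0.962175; next y=-1/10·(-0.227084)+1/4·(-0.962175)≈-0.217835
n=8: y≈-0.217835, sp=-1, e=sp−y≈-0.782165; I≈-7.132273, D=e−e_prev≈-0.009248; u=5/4·(-0.782165)+0·(-7.132273)+1/4·(-0.009248)≈-0.980018; next y=-1/10·(-0.217835)+1/4·(-0.980018)≈-0.223221
n=9: y≈-0.223221, sp=-1, e=sp−y≈-0.776779; I≈-7.909052, D=e−e_prev≈0.005385; u=5/4·(-0.776779)+0·(-7.909052)+1/4·0.005385≈-0.969628; next y=-1/10·(-0.223221)+1/4·(-0.969628)≈-0.220085
n=10: y≈-0.220085, sp=-1, e=sp−y≈-0.779915; I≈-8.688967, D=e−e_prev≈-0.003136; u=5/4·(-0.779915)+0·(-8.688967)+1/4·(-0.003136)≈-0.975678; next y=-1/10·(-0.220085)+1/4·(-0.975678)≈-0.221911
n=11: y≈-0.221911, sp=-3, e=sp−y≈-2.778089; I≈-11.467056, D=e−e_prev≈-1.998174; u=5/4·(-2.778089)+0·(-11.467056)+1/4·(-1.998174)≈-3.972155; next y=-1/10·(-0.221911)+1/4·(-3.972155)≈-0.970848
n=12: y≈-0.970848, sp=-3, e=sp−y≈-2.029152; I≈-13.496209, D=e−e_prev≈0.748937; u=5/4·(-2.029152)+0·(-13.496209)+1/4·0.748937≈-2.349206; next y=-1/10·(-0.970848)+1/4·(-2.349206)≈-0.490217
n=13: y≈-0.490217, sp=-1, e=sp−y≈-0.509783; I≈-14.005992, D=e−e_prev≈1.519369; u=5/4·(-0.509783)+0·(-14.005992)+1/4·1.519369≈-0.257387; next y=-1/10·(-0.490217)+1/4·(-0.257387)≈-0.015325
n=14: y≈-0.015325, sp=-1, e=sp−y≈-0.984675; I≈-14.990667, D=e−e_prev≈-0.474892; u=5/4·(-0.984675)+0·(-14.990667)+1/4·(-0.474892)≈-1.349567; next y=-1/10·(-0.015325)+1/4·(-1.349567)≈-0.335859

0 -1 -1.500 0.000
1 -1 -0.688 -0.375
2 -1 -1.142 -0.134
3 -1 -0.875 -0.272
4 -1 -1.031 -0.192
5 -1 -0.940 -0.238
6 -1 -0.993 -0.211
7 -1 -0.962 -0.227
8 -1 -0.980 -0.218
9 -1 -0.970 -0.223
10 -1 -0.976 -0.220
11 -3 -3.972 -0.222
12 -3 -2.349 -0.971
13 -1 -0.257 -0.490
14 -1 -1.350 -0.015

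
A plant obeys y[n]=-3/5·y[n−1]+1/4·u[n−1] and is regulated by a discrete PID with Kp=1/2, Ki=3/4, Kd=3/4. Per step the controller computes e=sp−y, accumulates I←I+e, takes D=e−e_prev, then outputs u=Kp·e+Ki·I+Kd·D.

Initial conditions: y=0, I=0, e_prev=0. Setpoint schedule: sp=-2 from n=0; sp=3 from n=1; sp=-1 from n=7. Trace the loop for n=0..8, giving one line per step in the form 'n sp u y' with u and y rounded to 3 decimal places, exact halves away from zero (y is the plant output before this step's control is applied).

0 -2 -4.000 0.000
1 3 8.000 -1.000
2 3 -0.700 2.600
3 3 10.970 -1.735
4 3 0.233 3.784
5 3 15.775 -2.212
6 3 0.222 5.271
7 -1 12.887 -3.107
8 -1 -5.202 5.086

(exact arithmetic carried between steps; '≈' marks a value shown rounded to 6 d.p. or computed from one; I and e_prev carry over from the previous line; the table rounds u and y to 3 d.p., halves away from zero)
n=0: y=0, sp=-2, e=sp−y=-2; I=-2, D=e−e_prev=-2; u=1/2·(-2)+3/4·(-2)+3/4·(-2)=-4; next y=-3/5·0+1/4·(-4)=-1
n=1: y=-1, sp=3, e=sp−y=4; I=2, D=e−e_prev=6; u=1/2·4+3/4·2+3/4·6=8; next y=-3/5·(-1)+1/4·8=2.6
n=2: y=2.6, sp=3, e=sp−y=0.4; I=2.4, D=e−e_prev=-3.6; u=1/2·0.4+3/4·2.4+3/4·(-3.6)=-0.7; next y=-3/5·2.6+1/4·(-0.7)=-1.735
n=3: y=-1.735, sp=3, e=sp−y=4.735; I=7.135, D=e−e_prev=4.335; u=1/2·4.735+3/4·7.135+3/4·4.335=10.97; next y=-3/5·(-1.735)+1/4·10.97=3.7835
n=4: y=3.7835, sp=3, e=sp−y=-0.7835; I=6.3515, D=e−e_prev=-5.5185; u=1/2·(-0.7835)+3/4·6.3515+3/4·(-5.5185)=0.233; next y=-3/5·3.7835+1/4·0.233=-2.21185
n=5: y=-2.21185, sp=3, e=sp−y=5.21185; I=11.56335, D=e−e_prev=5.99535; u=1/2·5.21185+3/4·11.56335+3/4·5.99535=15.77495; next y=-3/5·(-2.21185)+1/4·15.77495≈5.270848
n=6: y≈5.270848, sp=3, e=sp−y≈-2.270848; I≈9.292503, D=e−e_prev≈-7.482698; u=1/2·(-2.270848)+3/4·9.292503+3/4·(-7.482698)≈0.22193; next y=-3/5·5.270848+1/4·0.22193≈-3.107026
n=7: y=-3.107026, sp=-1, e=sp−y=2.107026; I≈11.399529, D=e−e_prev≈4.377874; u=1/2·2.107026+3/4·11.399529+3/4·4.377874≈12.886565; next y=-3/5·(-3.107026)+1/4·12.886565≈5.085857
n=8: y≈5.085857, sp=-1, e=sp−y≈-6.085857; I≈5.313672, D=e−e_prev≈-8.192883; u=1/2·(-6.085857)+3/4·5.313672+3/4·(-8.192883)≈-5.202337; next y=-3/5·5.085857+1/4·(-5.202337)≈-4.352098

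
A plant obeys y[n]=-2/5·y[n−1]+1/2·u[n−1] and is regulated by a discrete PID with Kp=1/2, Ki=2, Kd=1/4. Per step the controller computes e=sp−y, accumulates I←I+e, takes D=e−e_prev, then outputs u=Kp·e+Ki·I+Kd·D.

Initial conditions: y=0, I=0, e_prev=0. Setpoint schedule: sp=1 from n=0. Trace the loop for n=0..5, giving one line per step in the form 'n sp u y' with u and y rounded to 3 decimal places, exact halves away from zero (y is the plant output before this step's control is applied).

(exact arithmetic carried between steps; '≈' marks a value shown rounded to 6 d.p. or computed from one; I and e_prev carry over from the previous line; the table rounds u and y to 3 d.p., halves away from zero)
n=0: y=0, sp=1, e=sp−y=1; I=1, D=e−e_prev=1; u=1/2·1+2·1+1/4·1=2.75; next y=-2/5·0+1/2·2.75=1.375
n=1: y=1.375, sp=1, e=sp−y=-0.375; I=0.625, D=e−e_prev=-1.375; u=1/2·(-0.375)+2·0.625+1/4·(-1.375)=0.71875; next y=-2/5·1.375+1/2·0.71875=-0.190625
n=2: y=-0.190625, sp=1, e=sp−y=1.190625; I=1.815625, D=e−e_prev=1.565625; u=1/2·1.190625+2·1.815625+1/4·1.565625≈4.617969; next y=-2/5·(-0.190625)+1/2·4.617969≈2.385234
n=3: y≈2.385234, sp=1, e=sp−y≈-1.385234; I≈0.430391, D=e−e_prev≈-2.575859; u=1/2·(-1.385234)+2·0.430391+1/4·(-2.575859)≈-0.475801; next y=-2/5·2.385234+1/2·(-0.475801)≈-1.191994
n=4: y≈-1.191994, sp=1, e=sp−y≈2.191994; I≈2.622385, D=e−e_prev≈3.577229; u=1/2·2.191994+2·2.622385+1/4·3.577229≈7.235074; next y=-2/5·(-1.191994)+1/2·7.235074≈4.094335
n=5: y≈4.094335, sp=1, e=sp−y≈-3.094335; I≈-0.471950, D=e−e_prev≈-5.286329; u=1/2·(-3.094335)+2·(-0.471950)+1/4·(-5.286329)≈-3.812649; next y=-2/5·4.094335+1/2·(-3.812649)≈-3.544058

0 1 2.750 0.000
1 1 0.719 1.375
2 1 4.618 -0.191
3 1 -0.476 2.385
4 1 7.235 -1.192
5 1 -3.813 4.094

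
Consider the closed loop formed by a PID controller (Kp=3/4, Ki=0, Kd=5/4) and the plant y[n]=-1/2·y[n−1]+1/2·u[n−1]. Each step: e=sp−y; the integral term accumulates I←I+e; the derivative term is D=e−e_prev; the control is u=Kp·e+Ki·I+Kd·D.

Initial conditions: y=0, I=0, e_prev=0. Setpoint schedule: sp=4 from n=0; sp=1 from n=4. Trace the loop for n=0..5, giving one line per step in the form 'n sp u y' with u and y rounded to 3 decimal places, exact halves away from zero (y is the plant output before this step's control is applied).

0 4 8.000 0.000
1 4 -5.000 4.000
2 4 17.000 -4.500
3 4 -24.125 10.750
4 1 45.313 -17.438
5 1 -83.797 31.375

(exact arithmetic carried between steps; '≈' marks a value shown rounded to 6 d.p. or computed from one; I and e_prev carry over from the previous line; the table rounds u and y to 3 d.p., halves away from zero)
n=0: y=0, sp=4, e=sp−y=4; I=4, D=e−e_prev=4; u=3/4·4+0·4+5/4·4=8; next y=-1/2·0+1/2·8=4
n=1: y=4, sp=4, e=sp−y=0; I=4, D=e−e_prev=-4; u=3/4·0+0·4+5/4·(-4)=-5; next y=-1/2·4+1/2·(-5)=-4.5
n=2: y=-4.5, sp=4, e=sp−y=8.5; I=12.5, D=e−e_prev=8.5; u=3/4·8.5+0·12.5+5/4·8.5=17; next y=-1/2·(-4.5)+1/2·17=10.75
n=3: y=10.75, sp=4, e=sp−y=-6.75; I=5.75, D=e−e_prev=-15.25; u=3/4·(-6.75)+0·5.75+5/4·(-15.25)=-24.125; next y=-1/2·10.75+1/2·(-24.125)=-17.4375
n=4: y=-17.4375, sp=1, e=sp−y=18.4375; I=24.1875, D=e−e_prev=25.1875; u=3/4·18.4375+0·24.1875+5/4·25.1875=45.3125; next y=-1/2·(-17.4375)+1/2·45.3125=31.375
n=5: y=31.375, sp=1, e=sp−y=-30.375; I=-6.1875, D=e−e_prev=-48.8125; u=3/4·(-30.375)+0·(-6.1875)+5/4·(-48.8125)=-83.796875; next y=-1/2·31.375+1/2·(-83.796875)≈-57.585938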